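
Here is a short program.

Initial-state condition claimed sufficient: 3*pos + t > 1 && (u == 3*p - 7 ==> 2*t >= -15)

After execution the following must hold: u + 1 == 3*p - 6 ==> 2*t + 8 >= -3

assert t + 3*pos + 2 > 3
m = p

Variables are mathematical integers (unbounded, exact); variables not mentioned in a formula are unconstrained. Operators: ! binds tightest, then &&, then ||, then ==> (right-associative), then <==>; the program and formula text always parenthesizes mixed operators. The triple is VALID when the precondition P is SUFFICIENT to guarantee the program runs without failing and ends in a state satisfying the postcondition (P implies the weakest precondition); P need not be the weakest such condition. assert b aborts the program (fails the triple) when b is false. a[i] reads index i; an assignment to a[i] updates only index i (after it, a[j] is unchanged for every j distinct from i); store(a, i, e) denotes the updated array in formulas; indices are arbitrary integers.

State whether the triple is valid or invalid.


Working backward. After the program, the postcondition u + 1 == 3*p - 6 ==> 2*t + 8 >= -3 must hold; in canonical form it is u == 3*p - 7 ==> 2*t >= -11.
Before m := p: u == 3*p - 7 ==> 2*t >= -11
Before assert t + 3*pos + 2 > 3: 3*pos + t > 1 && (u == 3*p - 7 ==> 2*t >= -11)
The weakest precondition is 3*pos + t > 1 && (u == 3*p - 7 ==> 2*t >= -11).
Check whether 3*pos + t > 1 && (u == 3*p - 7 ==> 2*t >= -15) implies it.
Countermodel: at the initial state p = 0, pos = 3, t = -7, u = -7, the precondition holds but the weakest precondition fails.
Answer: invalid


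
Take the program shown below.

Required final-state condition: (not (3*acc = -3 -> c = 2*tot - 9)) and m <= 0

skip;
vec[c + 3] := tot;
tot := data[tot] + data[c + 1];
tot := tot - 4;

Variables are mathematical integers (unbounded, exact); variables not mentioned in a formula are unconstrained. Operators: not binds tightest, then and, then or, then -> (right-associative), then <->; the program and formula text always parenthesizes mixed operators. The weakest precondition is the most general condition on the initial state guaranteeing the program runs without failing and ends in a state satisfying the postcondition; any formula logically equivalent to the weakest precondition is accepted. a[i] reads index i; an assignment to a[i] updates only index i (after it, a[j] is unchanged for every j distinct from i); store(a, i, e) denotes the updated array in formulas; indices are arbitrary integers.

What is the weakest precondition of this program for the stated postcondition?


Working backward. After the program, (not (3*acc = -3 -> c = 2*tot - 9)) and m <= 0 must hold.
Before tot := tot - 4: (not (3*acc = -3 -> c = 2*tot - 17)) and m <= 0
Before tot := data[tot] + data[c + 1]: (not (3*acc = -3 -> c = 2*data[c + 1] + 2*data[tot] - 17)) and m <= 0
Before vec[c + 3] := tot: (not (3*acc = -3 -> c = 2*data[c + 1] + 2*data[tot] - 17)) and m <= 0
Before skip: (not (3*acc = -3 -> c = 2*data[c + 1] + 2*data[tot] - 17)) and m <= 0
Answer: WP = (not (3*acc = -3 -> c = 2*data[c + 1] + 2*data[tot] - 17)) and m <= 0


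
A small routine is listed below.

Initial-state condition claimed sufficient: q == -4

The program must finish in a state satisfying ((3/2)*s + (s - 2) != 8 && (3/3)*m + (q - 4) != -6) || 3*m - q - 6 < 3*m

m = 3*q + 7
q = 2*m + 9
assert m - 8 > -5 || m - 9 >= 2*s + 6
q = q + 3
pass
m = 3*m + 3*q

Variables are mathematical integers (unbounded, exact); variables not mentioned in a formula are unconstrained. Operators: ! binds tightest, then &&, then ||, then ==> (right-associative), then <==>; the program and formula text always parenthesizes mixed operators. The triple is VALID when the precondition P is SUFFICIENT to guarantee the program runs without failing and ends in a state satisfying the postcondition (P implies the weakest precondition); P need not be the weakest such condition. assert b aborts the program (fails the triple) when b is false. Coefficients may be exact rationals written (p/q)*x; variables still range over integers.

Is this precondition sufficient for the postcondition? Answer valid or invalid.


Working backward. After the program, the postcondition ((3/2)*s + (s - 2) != 8 && (3/3)*m + (q - 4) != -6) || 3*m - q - 6 < 3*m must hold; in canonical form it is ((5/2)*s != 10 && m + q != -2) || q > -6.
Before m := 3*m + 3*q: ((5/2)*s != 10 && 3*m + 4*q != -2) || q > -6
Before skip: ((5/2)*s != 10 && 3*m + 4*q != -2) || q > -6
Before q := q + 3: ((5/2)*s != 10 && 3*m + 4*q != -14) || q > -9
Before assert m - 8 > -5 || m - 9 >= 2*s + 6: (m > 3 || m >= 2*s + 15) && (((5/2)*s != 10 && 3*m + 4*q != -14) || q > -9)
Before q := 2*m + 9: (m > 3 || m >= 2*s + 15) && (((5/2)*s != 10 && 11*m != -50) || 2*m > -18)
Before m := 3*q + 7: (3*q > -4 || 3*q >= 2*s + 8) && (((5/2)*s != 10 && 33*q != -127) || 6*q > -32)
The weakest precondition is (3*q > -4 || 3*q >= 2*s + 8) && (((5/2)*s != 10 && 33*q != -127) || 6*q > -32).
Check whether q == -4 implies it.
Countermodel: at the initial state q = -4, s = -9, the precondition holds but the weakest precondition fails.
Answer: invalid


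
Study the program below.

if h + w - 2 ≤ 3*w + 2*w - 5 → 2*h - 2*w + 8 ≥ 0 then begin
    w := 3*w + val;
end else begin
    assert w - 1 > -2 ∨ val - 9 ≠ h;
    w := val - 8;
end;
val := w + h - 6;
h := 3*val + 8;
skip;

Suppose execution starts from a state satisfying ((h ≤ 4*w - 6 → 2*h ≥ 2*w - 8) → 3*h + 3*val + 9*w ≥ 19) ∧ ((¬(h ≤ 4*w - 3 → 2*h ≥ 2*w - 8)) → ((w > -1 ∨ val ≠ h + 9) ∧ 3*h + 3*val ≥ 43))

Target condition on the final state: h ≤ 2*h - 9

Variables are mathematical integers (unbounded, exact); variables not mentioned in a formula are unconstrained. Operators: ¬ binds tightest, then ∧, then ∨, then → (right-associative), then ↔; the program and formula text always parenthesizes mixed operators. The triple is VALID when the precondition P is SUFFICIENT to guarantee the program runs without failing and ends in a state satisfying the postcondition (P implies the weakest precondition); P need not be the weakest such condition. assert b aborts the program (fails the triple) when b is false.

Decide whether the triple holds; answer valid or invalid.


Working backward. After the program, the postcondition h ≤ 2*h - 9 must hold; in canonical form it is h ≥ 9.
Before skip: h ≥ 9
Before h := 3*val + 8: 3*val ≥ 1
Before val := w + h - 6: 3*h + 3*w ≥ 19
Then branch requires 3*h + 3*val + 9*w ≥ 19; else branch requires (w > -1 ∨ val ≠ h + 9) ∧ 3*h + 3*val ≥ 43.
Before the if: ((h ≤ 4*w - 3 → 2*h ≥ 2*w - 8) → 3*h + 3*val + 9*w ≥ 19) ∧ ((¬(h ≤ 4*w - 3 → 2*h ≥ 2*w - 8)) → ((w > -1 ∨ val ≠ h + 9) ∧ 3*h + 3*val ≥ 43))
The weakest precondition is ((h ≤ 4*w - 3 → 2*h ≥ 2*w - 8) → 3*h + 3*val + 9*w ≥ 19) ∧ ((¬(h ≤ 4*w - 3 → 2*h ≥ 2*w - 8)) → ((w > -1 ∨ val ≠ h + 9) ∧ 3*h + 3*val ≥ 43)).
Check whether ((h ≤ 4*w - 6 → 2*h ≥ 2*w - 8) → 3*h + 3*val + 9*w ≥ 19) ∧ ((¬(h ≤ 4*w - 3 → 2*h ≥ 2*w - 8)) → ((w > -1 ∨ val ≠ h + 9) ∧ 3*h + 3*val ≥ 43)) implies it.
Every state satisfying the precondition satisfies the weakest precondition: the implication holds.
Answer: valid


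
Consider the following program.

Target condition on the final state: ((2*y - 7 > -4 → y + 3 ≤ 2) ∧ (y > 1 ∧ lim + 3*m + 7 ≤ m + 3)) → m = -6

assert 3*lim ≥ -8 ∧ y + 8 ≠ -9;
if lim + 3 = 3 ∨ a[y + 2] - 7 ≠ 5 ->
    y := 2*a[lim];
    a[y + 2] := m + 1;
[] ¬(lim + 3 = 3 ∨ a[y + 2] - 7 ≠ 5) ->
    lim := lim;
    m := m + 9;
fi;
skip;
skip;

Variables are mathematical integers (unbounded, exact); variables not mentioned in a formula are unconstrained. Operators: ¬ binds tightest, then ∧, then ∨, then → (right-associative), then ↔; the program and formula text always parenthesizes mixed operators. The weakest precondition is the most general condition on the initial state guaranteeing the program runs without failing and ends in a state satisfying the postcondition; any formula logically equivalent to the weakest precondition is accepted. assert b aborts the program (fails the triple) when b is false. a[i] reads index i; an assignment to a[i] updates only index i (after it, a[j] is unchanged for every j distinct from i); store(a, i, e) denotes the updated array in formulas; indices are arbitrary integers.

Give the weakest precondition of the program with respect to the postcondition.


Working backward. After the program, the postcondition ((2*y - 7 > -4 → y + 3 ≤ 2) ∧ (y > 1 ∧ lim + 3*m + 7 ≤ m + 3)) → m = -6 must hold; in canonical form it is ((2*y > 3 → y ≤ -1) ∧ y > 1 ∧ lim + 2*m ≤ -4) → m = -6.
Before skip: ((2*y > 3 → y ≤ -1) ∧ y > 1 ∧ lim + 2*m ≤ -4) → m = -6
Before skip: ((2*y > 3 → y ≤ -1) ∧ y > 1 ∧ lim + 2*m ≤ -4) → m = -6
Then branch requires ((4*a[lim] > 3 → 2*a[lim] ≤ -1) ∧ 2*a[lim] > 1 ∧ lim + 2*m ≤ -4) → m = -6; else branch requires ((2*y > 3 → y ≤ -1) ∧ y > 1 ∧ lim + 2*m ≤ -22) → m = -15.
Before the if: ((lim = 0 ∨ a[y + 2] ≠ 12) → (((4*a[lim] > 3 → 2*a[lim] ≤ -1) ∧ 2*a[lim] > 1 ∧ lim + 2*m ≤ -4) → m = -6)) ∧ ((¬(lim = 0 ∨ a[y + 2] ≠ 12)) → (((2*y > 3 → y ≤ -1) ∧ y > 1 ∧ lim + 2*m ≤ -22) → m = -15))
Before assert 3*lim ≥ -8 ∧ y + 8 ≠ -9: 3*lim ≥ -8 ∧ y ≠ -17 ∧ ((lim = 0 ∨ a[y + 2] ≠ 12) → (((4*a[lim] > 3 → 2*a[lim] ≤ -1) ∧ 2*a[lim] > 1 ∧ lim + 2*m ≤ -4) → m = -6)) ∧ ((¬(lim = 0 ∨ a[y + 2] ≠ 12)) → (((2*y > 3 → y ≤ -1) ∧ y > 1 ∧ lim + 2*m ≤ -22) → m = -15))
Answer: WP = 3*lim ≥ -8 ∧ y ≠ -17 ∧ ((lim = 0 ∨ a[y + 2] ≠ 12) → (((4*a[lim] > 3 → 2*a[lim] ≤ -1) ∧ 2*a[lim] > 1 ∧ lim + 2*m ≤ -4) → m = -6)) ∧ ((¬(lim = 0 ∨ a[y + 2] ≠ 12)) → (((2*y > 3 → y ≤ -1) ∧ y > 1 ∧ lim + 2*m ≤ -22) → m = -15))


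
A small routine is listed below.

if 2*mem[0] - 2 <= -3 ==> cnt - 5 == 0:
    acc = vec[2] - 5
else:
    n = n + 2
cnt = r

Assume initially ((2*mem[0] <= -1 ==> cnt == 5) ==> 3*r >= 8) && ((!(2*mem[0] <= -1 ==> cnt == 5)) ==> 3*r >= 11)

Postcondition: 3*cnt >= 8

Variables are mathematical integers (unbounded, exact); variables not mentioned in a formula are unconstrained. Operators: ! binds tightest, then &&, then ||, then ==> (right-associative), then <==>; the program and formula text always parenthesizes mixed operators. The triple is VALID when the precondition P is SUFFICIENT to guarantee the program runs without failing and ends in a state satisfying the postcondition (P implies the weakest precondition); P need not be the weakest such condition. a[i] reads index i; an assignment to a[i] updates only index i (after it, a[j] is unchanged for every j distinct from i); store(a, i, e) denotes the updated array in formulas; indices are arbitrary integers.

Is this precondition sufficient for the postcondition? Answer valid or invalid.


Working backward. After the program, 3*cnt >= 8 must hold.
Before cnt := r: 3*r >= 8
Then branch requires 3*r >= 8; else branch requires 3*r >= 8.
Before the if: ((2*mem[0] <= -1 ==> cnt == 5) ==> 3*r >= 8) && ((!(2*mem[0] <= -1 ==> cnt == 5)) ==> 3*r >= 8)
The weakest precondition is ((2*mem[0] <= -1 ==> cnt == 5) ==> 3*r >= 8) && ((!(2*mem[0] <= -1 ==> cnt == 5)) ==> 3*r >= 8).
Check whether ((2*mem[0] <= -1 ==> cnt == 5) ==> 3*r >= 8) && ((!(2*mem[0] <= -1 ==> cnt == 5)) ==> 3*r >= 11) implies it.
Every state satisfying the precondition satisfies the weakest precondition: the implication holds.
Answer: valid


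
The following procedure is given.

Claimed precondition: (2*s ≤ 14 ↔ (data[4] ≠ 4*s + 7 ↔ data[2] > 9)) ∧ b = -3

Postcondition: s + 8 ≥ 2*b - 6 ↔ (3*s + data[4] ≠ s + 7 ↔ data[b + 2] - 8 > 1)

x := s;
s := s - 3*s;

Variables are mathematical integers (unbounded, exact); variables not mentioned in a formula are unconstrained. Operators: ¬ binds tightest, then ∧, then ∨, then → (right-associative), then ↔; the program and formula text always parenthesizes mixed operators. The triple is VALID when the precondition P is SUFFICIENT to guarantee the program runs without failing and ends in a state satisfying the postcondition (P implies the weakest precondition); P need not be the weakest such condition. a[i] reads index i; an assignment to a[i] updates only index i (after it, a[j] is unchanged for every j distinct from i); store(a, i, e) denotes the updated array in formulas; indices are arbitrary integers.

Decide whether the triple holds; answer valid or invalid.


Working backward. After the program, the postcondition s + 8 ≥ 2*b - 6 ↔ (3*s + data[4] ≠ s + 7 ↔ data[b + 2] - 8 > 1) must hold; in canonical form it is s ≥ 2*b - 14 ↔ (data[4] + 2*s ≠ 7 ↔ data[b + 2] > 9).
Before s := s - 3*s: 2*b + 2*s ≤ 14 ↔ (data[4] ≠ 4*s + 7 ↔ data[b + 2] > 9)
Before x := s: 2*b + 2*s ≤ 14 ↔ (data[4] ≠ 4*s + 7 ↔ data[b + 2] > 9)
The weakest precondition is 2*b + 2*s ≤ 14 ↔ (data[4] ≠ 4*s + 7 ↔ data[b + 2] > 9).
Check whether (2*s ≤ 14 ↔ (data[4] ≠ 4*s + 7 ↔ data[2] > 9)) ∧ b = -3 implies it.
Countermodel: at the initial state b = -3, data = {[-1] = 6526, [2] = 10, [4] = 39, elsewhere 6526}, s = 8, the precondition holds but the weakest precondition fails.
Answer: invalid


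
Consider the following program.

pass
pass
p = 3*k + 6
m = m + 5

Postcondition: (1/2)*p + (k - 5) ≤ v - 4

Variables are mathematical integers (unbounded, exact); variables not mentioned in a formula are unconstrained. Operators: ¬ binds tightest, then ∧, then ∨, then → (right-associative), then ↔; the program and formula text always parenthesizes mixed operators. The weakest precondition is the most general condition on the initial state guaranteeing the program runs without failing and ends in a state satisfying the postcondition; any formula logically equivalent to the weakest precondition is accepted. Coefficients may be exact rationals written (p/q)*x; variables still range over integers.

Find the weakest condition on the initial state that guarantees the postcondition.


Working backward. After the program, the postcondition (1/2)*p + (k - 5) ≤ v - 4 must hold; in canonical form it is k + (1/2)*p ≤ v + 1.
Before m := m + 5: k + (1/2)*p ≤ v + 1
Before p := 3*k + 6: (5/2)*k ≤ v - 2
Before skip: (5/2)*k ≤ v - 2
Before skip: (5/2)*k ≤ v - 2
Answer: WP = (5/2)*k ≤ v - 2


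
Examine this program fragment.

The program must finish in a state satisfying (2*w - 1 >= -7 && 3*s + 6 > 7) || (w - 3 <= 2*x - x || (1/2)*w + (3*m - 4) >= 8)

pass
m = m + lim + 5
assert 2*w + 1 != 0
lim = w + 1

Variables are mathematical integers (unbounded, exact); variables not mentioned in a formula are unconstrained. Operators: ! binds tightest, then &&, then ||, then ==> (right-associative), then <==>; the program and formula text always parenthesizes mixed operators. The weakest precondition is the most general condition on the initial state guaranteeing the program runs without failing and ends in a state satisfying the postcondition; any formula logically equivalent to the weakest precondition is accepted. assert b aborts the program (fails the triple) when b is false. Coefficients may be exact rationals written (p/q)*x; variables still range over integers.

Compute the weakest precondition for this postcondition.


Working backward. After the program, the postcondition (2*w - 1 >= -7 && 3*s + 6 > 7) || (w - 3 <= 2*x - x || (1/2)*w + (3*m - 4) >= 8) must hold; in canonical form it is (2*w >= -6 && 3*s > 1) || w <= x + 3 || 3*m + (1/2)*w >= 12.
Before lim := w + 1: (2*w >= -6 && 3*s > 1) || w <= x + 3 || 3*m + (1/2)*w >= 12
Before assert 2*w + 1 != 0: 2*w != -1 && ((2*w >= -6 && 3*s > 1) || w <= x + 3 || 3*m + (1/2)*w >= 12)
Before m := m + lim + 5: 2*w != -1 && ((2*w >= -6 && 3*s > 1) || w <= x + 3 || 3*lim + 3*m + (1/2)*w >= -3)
Before skip: 2*w != -1 && ((2*w >= -6 && 3*s > 1) || w <= x + 3 || 3*lim + 3*m + (1/2)*w >= -3)
Answer: WP = 2*w != -1 && ((2*w >= -6 && 3*s > 1) || w <= x + 3 || 3*lim + 3*m + (1/2)*w >= -3)


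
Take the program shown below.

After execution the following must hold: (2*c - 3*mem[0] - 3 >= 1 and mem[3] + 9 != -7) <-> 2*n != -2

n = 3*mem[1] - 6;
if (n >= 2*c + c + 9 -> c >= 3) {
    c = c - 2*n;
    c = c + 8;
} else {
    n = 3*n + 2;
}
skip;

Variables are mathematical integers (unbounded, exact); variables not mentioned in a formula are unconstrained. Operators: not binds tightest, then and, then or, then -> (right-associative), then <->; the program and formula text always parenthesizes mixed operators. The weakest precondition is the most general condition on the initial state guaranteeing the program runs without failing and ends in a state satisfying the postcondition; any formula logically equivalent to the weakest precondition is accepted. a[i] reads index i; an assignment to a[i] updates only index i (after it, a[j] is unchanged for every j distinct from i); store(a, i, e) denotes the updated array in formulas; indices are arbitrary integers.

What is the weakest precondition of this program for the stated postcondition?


Working backward. After the program, the postcondition (2*c - 3*mem[0] - 3 >= 1 and mem[3] + 9 != -7) <-> 2*n != -2 must hold; in canonical form it is (2*c >= 3*mem[0] + 4 and mem[3] != -16) <-> 2*n != -2.
Before skip: (2*c >= 3*mem[0] + 4 and mem[3] != -16) <-> 2*n != -2
Then branch requires (2*c >= 3*mem[0] + 4*n - 12 and mem[3] != -16) <-> 2*n != -2; else branch requires (2*c >= 3*mem[0] + 4 and mem[3] != -16) <-> 6*n != -6.
Before the if: ((n >= 3*c + 9 -> c >= 3) -> ((2*c >= 3*mem[0] + 4*n - 12 and mem[3] != -16) <-> 2*n != -2)) and ((not (n >= 3*c + 9 -> c >= 3)) -> ((2*c >= 3*mem[0] + 4 and mem[3] != -16) <-> 6*n != -6))
Before n := 3*mem[1] - 6: ((3*mem[1] >= 3*c + 15 -> c >= 3) -> ((2*c >= 3*mem[0] + 12*mem[1] - 36 and mem[3] != -16) <-> 6*mem[1] != 10)) and ((not (3*mem[1] >= 3*c + 15 -> c >= 3)) -> ((2*c >= 3*mem[0] + 4 and mem[3] != -16) <-> 18*mem[1] != 30))
Answer: WP = ((3*mem[1] >= 3*c + 15 -> c >= 3) -> ((2*c >= 3*mem[0] + 12*mem[1] - 36 and mem[3] != -16) <-> 6*mem[1] != 10)) and ((not (3*mem[1] >= 3*c + 15 -> c >= 3)) -> ((2*c >= 3*mem[0] + 4 and mem[3] != -16) <-> 18*mem[1] != 30))


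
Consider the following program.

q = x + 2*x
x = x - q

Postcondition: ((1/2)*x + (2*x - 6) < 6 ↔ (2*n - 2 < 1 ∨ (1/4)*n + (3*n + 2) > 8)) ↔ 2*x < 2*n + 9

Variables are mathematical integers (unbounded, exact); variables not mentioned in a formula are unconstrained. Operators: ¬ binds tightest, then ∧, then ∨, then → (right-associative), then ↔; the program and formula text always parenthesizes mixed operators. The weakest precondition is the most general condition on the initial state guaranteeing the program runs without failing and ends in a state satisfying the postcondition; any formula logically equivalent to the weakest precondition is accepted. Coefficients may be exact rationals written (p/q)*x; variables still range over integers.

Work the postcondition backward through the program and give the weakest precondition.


Working backward. After the program, the postcondition ((1/2)*x + (2*x - 6) < 6 ↔ (2*n - 2 < 1 ∨ (1/4)*n + (3*n + 2) > 8)) ↔ 2*x < 2*n + 9 must hold; in canonical form it is ((5/2)*x < 12 ↔ (2*n < 3 ∨ (13/4)*n > 6)) ↔ 2*x < 2*n + 9.
Before x := x - q: ((5/2)*x < (5/2)*q + 12 ↔ (2*n < 3 ∨ (13/4)*n > 6)) ↔ 2*x < 2*n + 2*q + 9
Before q := x + 2*x: (5*x > -12 ↔ (2*n < 3 ∨ (13/4)*n > 6)) ↔ 2*n + 4*x > -9
Answer: WP = (5*x > -12 ↔ (2*n < 3 ∨ (13/4)*n > 6)) ↔ 2*n + 4*x > -9


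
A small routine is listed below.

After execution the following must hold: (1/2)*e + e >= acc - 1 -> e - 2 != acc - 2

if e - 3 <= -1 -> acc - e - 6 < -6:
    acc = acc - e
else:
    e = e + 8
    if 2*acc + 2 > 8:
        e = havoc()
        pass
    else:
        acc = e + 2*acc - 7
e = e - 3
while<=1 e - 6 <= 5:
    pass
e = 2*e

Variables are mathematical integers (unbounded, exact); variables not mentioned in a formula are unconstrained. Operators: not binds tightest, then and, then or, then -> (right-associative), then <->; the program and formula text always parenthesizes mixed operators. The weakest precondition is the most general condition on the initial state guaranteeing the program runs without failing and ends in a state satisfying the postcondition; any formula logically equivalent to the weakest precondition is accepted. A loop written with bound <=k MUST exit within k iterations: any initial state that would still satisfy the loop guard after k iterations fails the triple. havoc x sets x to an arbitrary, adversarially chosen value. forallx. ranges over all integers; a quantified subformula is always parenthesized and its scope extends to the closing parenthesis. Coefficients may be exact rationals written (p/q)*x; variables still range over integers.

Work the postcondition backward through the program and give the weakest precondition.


Working backward. After the program, the postcondition (1/2)*e + e >= acc - 1 -> e - 2 != acc - 2 must hold; in canonical form it is (3/2)*e >= acc - 1 -> e != acc.
Before e := 2*e: 3*e >= acc - 1 -> 2*e != acc
Before the loop (bound <=1), unroll the exhaustion recursion (WP_0 = exit-now case; WP_j = one more guarded iteration, up to j = 1):
  WP_0: (not (e <= 11)) and (3*e >= acc - 1 -> 2*e != acc)
  WP_1: (e <= 11 -> ((not (e <= 11)) and (3*e >= acc - 1 -> 2*e != acc))) and ((not (e <= 11)) -> (3*e >= acc - 1 -> 2*e != acc))
So before the loop: (e <= 11 -> ((not (e <= 11)) and (3*e >= acc - 1 -> 2*e != acc))) and ((not (e <= 11)) -> (3*e >= acc - 1 -> 2*e != acc))
Before e := e - 3: (e <= 14 -> ((not (e <= 14)) and (3*e >= acc + 8 -> 2*e != acc + 6))) and ((not (e <= 14)) -> (3*e >= acc + 8 -> 2*e != acc + 6))
Then branch requires (e <= 14 -> ((not (e <= 14)) and (4*e >= acc + 8 -> 3*e != acc + 6))) and ((not (e <= 14)) -> (4*e >= acc + 8 -> 3*e != acc + 6)); else branch requires (2*acc > 6 -> (forall e_1. ((e_1 <= 14 -> ((not (e_1 <= 14)) and (3*e_1 >= acc + 8 -> 2*e_1 != acc + 6))) and ((not (e_1 <= 14)) -> (3*e_1 >= acc + 8 -> 2*e_1 != acc + 6))))) and ((not (2*acc > 6)) -> ((e <= 6 -> ((not (e <= 6)) and (2*e >= 2*acc - 15 -> e != 2*acc - 9))) and ((not (e <= 6)) -> (2*e >= 2*acc - 15 -> e != 2*acc - 9)))).
Before the if: ((e <= 2 -> acc < e) -> ((e <= 14 -> ((not (e <= 14)) and (4*e >= acc + 8 -> 3*e != acc + 6))) and ((not (e <= 14)) -> (4*e >= acc + 8 -> 3*e != acc + 6)))) and ((not (e <= 2 -> acc < e)) -> ((2*acc > 6 -> (forall e_1. ((e_1 <= 14 -> ((not (e_1 <= 14)) and (3*e_1 >= acc + 8 -> 2*e_1 != acc + 6))) and ((not (e_1 <= 14)) -> (3*e_1 >= acc + 8 -> 2*e_1 != acc + 6))))) and ((not (2*acc > 6)) -> ((e <= 6 -> ((not (e <= 6)) and (2*e >= 2*acc - 15 -> e != 2*acc - 9))) and ((not (e <= 6)) -> (2*e >= 2*acc - 15 -> e != 2*acc - 9))))))
Answer: WP = ((e <= 2 -> acc < e) -> ((e <= 14 -> ((not (e <= 14)) and (4*e >= acc + 8 -> 3*e != acc + 6))) and ((not (e <= 14)) -> (4*e >= acc + 8 -> 3*e != acc + 6)))) and ((not (e <= 2 -> acc < e)) -> ((2*acc > 6 -> (forall e_1. ((e_1 <= 14 -> ((not (e_1 <= 14)) and (3*e_1 >= acc + 8 -> 2*e_1 != acc + 6))) and ((not (e_1 <= 14)) -> (3*e_1 >= acc + 8 -> 2*e_1 != acc + 6))))) and ((not (2*acc > 6)) -> ((e <= 6 -> ((not (e <= 6)) and (2*e >= 2*acc - 15 -> e != 2*acc - 9))) and ((not (e <= 6)) -> (2*e >= 2*acc - 15 -> e != 2*acc - 9))))))


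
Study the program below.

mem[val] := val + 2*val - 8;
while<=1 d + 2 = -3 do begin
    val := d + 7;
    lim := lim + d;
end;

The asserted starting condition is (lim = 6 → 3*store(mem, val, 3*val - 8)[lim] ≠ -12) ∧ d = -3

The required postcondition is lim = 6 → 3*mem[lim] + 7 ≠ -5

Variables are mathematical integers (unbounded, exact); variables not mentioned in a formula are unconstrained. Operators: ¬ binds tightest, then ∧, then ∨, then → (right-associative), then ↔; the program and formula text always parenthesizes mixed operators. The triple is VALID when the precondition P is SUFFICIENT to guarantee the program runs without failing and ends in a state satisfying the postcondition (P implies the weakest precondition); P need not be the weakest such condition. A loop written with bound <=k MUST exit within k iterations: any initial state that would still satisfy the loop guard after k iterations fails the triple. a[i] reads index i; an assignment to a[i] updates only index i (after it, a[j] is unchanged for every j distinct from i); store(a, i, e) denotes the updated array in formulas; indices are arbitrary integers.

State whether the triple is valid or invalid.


Working backward. After the program, the postcondition lim = 6 → 3*mem[lim] + 7 ≠ -5 must hold; in canonical form it is lim = 6 → 3*mem[lim] ≠ -12.
Before the loop (bound <=1), unroll the exhaustion recursion (WP_0 = exit-now case; WP_j = one more guarded iteration, up to j = 1):
  WP_0: (¬(d = -5)) ∧ (lim = 6 → 3*mem[lim] ≠ -12)
  WP_1: (d = -5 → ((¬(d = -5)) ∧ (d + lim = 6 → 3*mem[d + lim] ≠ -12))) ∧ ((¬(d = -5)) → (lim = 6 → 3*mem[lim] ≠ -12))
So before the loop: (d = -5 → ((¬(d = -5)) ∧ (d + lim = 6 → 3*mem[d + lim] ≠ -12))) ∧ ((¬(d = -5)) → (lim = 6 → 3*mem[lim] ≠ -12))
Before mem[val] := val + 2*val - 8: (d = -5 → ((¬(d = -5)) ∧ (d + lim = 6 → 3*store(mem, val, 3*val - 8)[d + lim] ≠ -12))) ∧ ((¬(d = -5)) → (lim = 6 → 3*store(mem, val, 3*val - 8)[lim] ≠ -12))
The weakest precondition is (d = -5 → ((¬(d = -5)) ∧ (d + lim = 6 → 3*store(mem, val, 3*val - 8)[d + lim] ≠ -12))) ∧ ((¬(d = -5)) → (lim = 6 → 3*store(mem, val, 3*val - 8)[lim] ≠ -12)).
Check whether (lim = 6 → 3*store(mem, val, 3*val - 8)[lim] ≠ -12) ∧ d = -3 implies it.
Every state satisfying the precondition satisfies the weakest precondition: the implication holds.
Answer: valid


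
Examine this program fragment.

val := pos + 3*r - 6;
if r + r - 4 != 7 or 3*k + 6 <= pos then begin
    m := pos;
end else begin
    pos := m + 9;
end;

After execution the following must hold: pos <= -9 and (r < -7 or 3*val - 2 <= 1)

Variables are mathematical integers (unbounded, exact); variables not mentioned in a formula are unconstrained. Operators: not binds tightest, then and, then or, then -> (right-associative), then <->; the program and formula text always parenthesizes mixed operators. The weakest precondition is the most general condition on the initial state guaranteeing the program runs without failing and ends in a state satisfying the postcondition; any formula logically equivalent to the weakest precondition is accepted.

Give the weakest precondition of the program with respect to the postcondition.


Working backward. After the program, the postcondition pos <= -9 and (r < -7 or 3*val - 2 <= 1) must hold; in canonical form it is pos <= -9 and (r < -7 or 3*val <= 3).
Then branch requires pos <= -9 and (r < -7 or 3*val <= 3); else branch requires m <= -18 and (r < -7 or 3*val <= 3).
Before the if: ((2*r != 11 or 3*k <= pos - 6) -> (pos <= -9 and (r < -7 or 3*val <= 3))) and ((not (2*r != 11 or 3*k <= pos - 6)) -> (m <= -18 and (r < -7 or 3*val <= 3)))
Before val := pos + 3*r - 6: ((2*r != 11 or 3*k <= pos - 6) -> (pos <= -9 and (r < -7 or 3*pos + 9*r <= 21))) and ((not (2*r != 11 or 3*k <= pos - 6)) -> (m <= -18 and (r < -7 or 3*pos + 9*r <= 21)))
Answer: WP = ((2*r != 11 or 3*k <= pos - 6) -> (pos <= -9 and (r < -7 or 3*pos + 9*r <= 21))) and ((not (2*r != 11 or 3*k <= pos - 6)) -> (m <= -18 and (r < -7 or 3*pos + 9*r <= 21)))


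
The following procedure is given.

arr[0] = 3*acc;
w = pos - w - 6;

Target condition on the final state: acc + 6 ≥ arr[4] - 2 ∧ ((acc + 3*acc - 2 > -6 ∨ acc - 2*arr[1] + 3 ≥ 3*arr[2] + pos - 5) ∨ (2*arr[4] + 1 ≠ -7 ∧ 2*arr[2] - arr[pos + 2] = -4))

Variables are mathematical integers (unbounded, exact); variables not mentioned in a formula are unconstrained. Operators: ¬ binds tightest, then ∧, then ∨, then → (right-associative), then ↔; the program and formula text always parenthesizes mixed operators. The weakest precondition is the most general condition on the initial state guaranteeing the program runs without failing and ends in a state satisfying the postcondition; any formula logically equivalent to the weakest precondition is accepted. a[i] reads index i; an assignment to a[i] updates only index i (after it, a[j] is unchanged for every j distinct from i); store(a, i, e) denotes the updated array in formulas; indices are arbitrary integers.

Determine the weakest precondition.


Working backward. After the program, the postcondition acc + 6 ≥ arr[4] - 2 ∧ ((acc + 3*acc - 2 > -6 ∨ acc - 2*arr[1] + 3 ≥ 3*arr[2] + pos - 5) ∨ (2*arr[4] + 1 ≠ -7 ∧ 2*arr[2] - arr[pos + 2] = -4)) must hold; in canonical form it is acc ≥ arr[4] - 8 ∧ (4*acc > -4 ∨ acc ≥ 2*arr[1] + 3*arr[2] + pos - 8 ∨ (2*arr[4] ≠ -8 ∧ 2*arr[2] = arr[pos + 2] - 4)).
Before w := pos - w - 6: acc ≥ arr[4] - 8 ∧ (4*acc > -4 ∨ acc ≥ 2*arr[1] + 3*arr[2] + pos - 8 ∨ (2*arr[4] ≠ -8 ∧ 2*arr[2] = arr[pos + 2] - 4))
Before arr[0] := 3*acc: acc ≥ arr[4] - 8 ∧ (4*acc > -4 ∨ acc ≥ 2*arr[1] + 3*arr[2] + pos - 8 ∨ (2*arr[4] ≠ -8 ∧ 2*arr[2] = store(arr, 0, 3*acc)[pos + 2] - 4))
Answer: WP = acc ≥ arr[4] - 8 ∧ (4*acc > -4 ∨ acc ≥ 2*arr[1] + 3*arr[2] + pos - 8 ∨ (2*arr[4] ≠ -8 ∧ 2*arr[2] = store(arr, 0, 3*acc)[pos + 2] - 4))


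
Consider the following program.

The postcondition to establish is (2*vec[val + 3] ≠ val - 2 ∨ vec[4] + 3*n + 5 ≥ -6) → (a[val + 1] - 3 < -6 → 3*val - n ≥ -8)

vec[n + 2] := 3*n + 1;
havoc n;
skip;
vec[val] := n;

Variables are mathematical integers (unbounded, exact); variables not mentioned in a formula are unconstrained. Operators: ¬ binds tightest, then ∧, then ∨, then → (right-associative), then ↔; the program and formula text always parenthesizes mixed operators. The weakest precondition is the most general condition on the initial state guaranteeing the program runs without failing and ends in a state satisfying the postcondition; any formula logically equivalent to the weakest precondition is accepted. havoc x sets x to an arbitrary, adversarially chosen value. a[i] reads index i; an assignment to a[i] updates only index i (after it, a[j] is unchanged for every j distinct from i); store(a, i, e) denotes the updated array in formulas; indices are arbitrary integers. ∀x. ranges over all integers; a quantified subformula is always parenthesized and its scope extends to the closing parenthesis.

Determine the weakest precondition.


Working backward. After the program, the postcondition (2*vec[val + 3] ≠ val - 2 ∨ vec[4] + 3*n + 5 ≥ -6) → (a[val + 1] - 3 < -6 → 3*val - n ≥ -8) must hold; in canonical form it is (2*vec[val + 3] ≠ val - 2 ∨ vec[4] + 3*n ≥ -11) → (a[val + 1] < -3 → 3*val ≥ n - 8).
Before vec[val] := n: (2*store(vec, val, n)[val + 3] ≠ val - 2 ∨ store(vec, val, n)[4] + 3*n ≥ -11) → (a[val + 1] < -3 → 3*val ≥ n - 8)
Before skip: (2*store(vec, val, n)[val + 3] ≠ val - 2 ∨ store(vec, val, n)[4] + 3*n ≥ -11) → (a[val + 1] < -3 → 3*val ≥ n - 8)
Before havoc n: ∀n_1. ((2*store(vec, val, n_1)[val + 3] ≠ val - 2 ∨ store(vec, val, n_1)[4] + 3*n_1 ≥ -11) → (a[val + 1] < -3 → 3*val ≥ n_1 - 8))
Before vec[n + 2] := 3*n + 1: ∀n_1. ((2*store(store(vec, n + 2, 3*n + 1), val, n_1)[val + 3] ≠ val - 2 ∨ store(store(vec, n + 2, 3*n + 1), val, n_1)[4] + 3*n_1 ≥ -11) → (a[val + 1] < -3 → 3*val ≥ n_1 - 8))
Answer: WP = ∀n_1. ((2*store(store(vec, n + 2, 3*n + 1), val, n_1)[val + 3] ≠ val - 2 ∨ store(store(vec, n + 2, 3*n + 1), val, n_1)[4] + 3*n_1 ≥ -11) → (a[val + 1] < -3 → 3*val ≥ n_1 - 8))


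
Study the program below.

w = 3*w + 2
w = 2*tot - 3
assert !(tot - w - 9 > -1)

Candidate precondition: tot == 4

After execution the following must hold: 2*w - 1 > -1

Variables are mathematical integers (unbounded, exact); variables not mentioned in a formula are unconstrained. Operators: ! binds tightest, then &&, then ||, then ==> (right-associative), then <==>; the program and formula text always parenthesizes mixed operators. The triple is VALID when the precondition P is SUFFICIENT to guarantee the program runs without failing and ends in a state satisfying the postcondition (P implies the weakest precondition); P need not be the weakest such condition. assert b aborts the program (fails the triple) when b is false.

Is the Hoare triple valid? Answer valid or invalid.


Working backward. After the program, the postcondition 2*w - 1 > -1 must hold; in canonical form it is 2*w > 0.
Before assert !(tot - w - 9 > -1): (!(tot > w + 8)) && 2*w > 0
Before w := 2*tot - 3: (!(tot < -5)) && 4*tot > 6
Before w := 3*w + 2: (!(tot < -5)) && 4*tot > 6
The weakest precondition is (!(tot < -5)) && 4*tot > 6.
Check whether tot == 4 implies it.
Every state satisfying the precondition satisfies the weakest precondition: the implication holds.
Answer: valid


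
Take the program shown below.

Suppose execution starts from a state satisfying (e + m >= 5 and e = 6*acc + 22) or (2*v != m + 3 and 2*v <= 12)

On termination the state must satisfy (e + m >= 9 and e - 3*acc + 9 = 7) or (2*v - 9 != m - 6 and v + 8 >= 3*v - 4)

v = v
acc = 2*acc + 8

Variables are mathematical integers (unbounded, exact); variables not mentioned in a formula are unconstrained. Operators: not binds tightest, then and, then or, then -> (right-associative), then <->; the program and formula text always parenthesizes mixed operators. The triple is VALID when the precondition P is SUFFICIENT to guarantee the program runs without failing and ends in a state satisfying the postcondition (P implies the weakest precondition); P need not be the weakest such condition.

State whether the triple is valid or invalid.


Working backward. After the program, the postcondition (e + m >= 9 and e - 3*acc + 9 = 7) or (2*v - 9 != m - 6 and v + 8 >= 3*v - 4) must hold; in canonical form it is (e + m >= 9 and e = 3*acc - 2) or (2*v != m + 3 and 2*v <= 12).
Before acc := 2*acc + 8: (e + m >= 9 and e = 6*acc + 22) or (2*v != m + 3 and 2*v <= 12)
Before v := v: (e + m >= 9 and e = 6*acc + 22) or (2*v != m + 3 and 2*v <= 12)
The weakest precondition is (e + m >= 9 and e = 6*acc + 22) or (2*v != m + 3 and 2*v <= 12).
Check whether (e + m >= 5 and e = 6*acc + 22) or (2*v != m + 3 and 2*v <= 12) implies it.
Countermodel: at the initial state acc = -5, e = -8, m = 16, v = 9, the precondition holds but the weakest precondition fails.
Answer: invalid


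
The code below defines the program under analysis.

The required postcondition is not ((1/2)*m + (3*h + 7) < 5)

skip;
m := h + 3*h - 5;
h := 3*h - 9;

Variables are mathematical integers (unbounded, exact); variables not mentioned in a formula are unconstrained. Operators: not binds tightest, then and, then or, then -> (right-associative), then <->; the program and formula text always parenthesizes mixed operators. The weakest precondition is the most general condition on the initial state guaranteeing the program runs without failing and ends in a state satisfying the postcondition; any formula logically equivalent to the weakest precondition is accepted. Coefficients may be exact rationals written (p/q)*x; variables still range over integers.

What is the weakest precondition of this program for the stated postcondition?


Working backward. After the program, the postcondition not ((1/2)*m + (3*h + 7) < 5) must hold; in canonical form it is not (3*h + (1/2)*m < -2).
Before h := 3*h - 9: not (9*h + (1/2)*m < 25)
Before m := h + 3*h - 5: not (11*h < 55/2)
Before skip: not (11*h < 55/2)
Answer: WP = not (11*h < 55/2)


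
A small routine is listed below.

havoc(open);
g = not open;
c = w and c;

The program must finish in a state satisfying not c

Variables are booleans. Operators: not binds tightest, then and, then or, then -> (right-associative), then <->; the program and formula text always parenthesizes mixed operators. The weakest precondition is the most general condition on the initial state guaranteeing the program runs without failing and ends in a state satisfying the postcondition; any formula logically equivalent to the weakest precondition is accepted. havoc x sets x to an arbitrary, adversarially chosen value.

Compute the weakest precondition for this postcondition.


Working backward. After the program, not c must hold.
Before c := w and c: not (w and c)
Before g := not open: not (w and c)
Before havoc open: not (w and c)
Answer: WP = not (w and c)


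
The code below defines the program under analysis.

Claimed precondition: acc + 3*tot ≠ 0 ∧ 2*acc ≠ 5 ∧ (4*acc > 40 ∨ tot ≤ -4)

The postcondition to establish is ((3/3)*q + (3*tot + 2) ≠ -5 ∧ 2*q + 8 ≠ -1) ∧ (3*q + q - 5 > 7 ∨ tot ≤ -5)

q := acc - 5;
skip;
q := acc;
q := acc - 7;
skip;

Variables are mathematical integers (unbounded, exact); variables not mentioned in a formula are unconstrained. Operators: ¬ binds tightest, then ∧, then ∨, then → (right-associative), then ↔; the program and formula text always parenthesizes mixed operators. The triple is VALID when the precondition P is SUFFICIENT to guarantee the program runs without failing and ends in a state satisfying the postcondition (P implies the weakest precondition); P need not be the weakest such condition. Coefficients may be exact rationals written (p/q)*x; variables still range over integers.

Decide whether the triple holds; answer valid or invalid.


Working backward. After the program, the postcondition ((3/3)*q + (3*tot + 2) ≠ -5 ∧ 2*q + 8 ≠ -1) ∧ (3*q + q - 5 > 7 ∨ tot ≤ -5) must hold; in canonical form it is q + 3*tot ≠ -7 ∧ 2*q ≠ -9 ∧ (4*q > 12 ∨ tot ≤ -5).
Before skip: q + 3*tot ≠ -7 ∧ 2*q ≠ -9 ∧ (4*q > 12 ∨ tot ≤ -5)
Before q := acc - 7: acc + 3*tot ≠ 0 ∧ 2*acc ≠ 5 ∧ (4*acc > 40 ∨ tot ≤ -5)
Before q := acc: acc + 3*tot ≠ 0 ∧ 2*acc ≠ 5 ∧ (4*acc > 40 ∨ tot ≤ -5)
Before skip: acc + 3*tot ≠ 0 ∧ 2*acc ≠ 5 ∧ (4*acc > 40 ∨ tot ≤ -5)
Before q := acc - 5: acc + 3*tot ≠ 0 ∧ 2*acc ≠ 5 ∧ (4*acc > 40 ∨ tot ≤ -5)
The weakest precondition is acc + 3*tot ≠ 0 ∧ 2*acc ≠ 5 ∧ (4*acc > 40 ∨ tot ≤ -5).
Check whether acc + 3*tot ≠ 0 ∧ 2*acc ≠ 5 ∧ (4*acc > 40 ∨ tot ≤ -4) implies it.
Countermodel: at the initial state acc = 0, tot = -4, the precondition holds but the weakest precondition fails.
Answer: invalid


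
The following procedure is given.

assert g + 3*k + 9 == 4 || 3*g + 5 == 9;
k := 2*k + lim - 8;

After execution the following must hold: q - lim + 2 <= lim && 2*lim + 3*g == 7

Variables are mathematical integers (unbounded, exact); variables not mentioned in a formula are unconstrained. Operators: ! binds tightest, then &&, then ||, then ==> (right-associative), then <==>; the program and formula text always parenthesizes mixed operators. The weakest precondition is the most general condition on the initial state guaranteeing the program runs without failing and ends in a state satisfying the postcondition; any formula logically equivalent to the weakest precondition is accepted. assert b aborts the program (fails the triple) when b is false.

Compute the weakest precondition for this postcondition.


Working backward. After the program, the postcondition q - lim + 2 <= lim && 2*lim + 3*g == 7 must hold; in canonical form it is q <= 2*lim - 2 && 3*g + 2*lim == 7.
Before k := 2*k + lim - 8: q <= 2*lim - 2 && 3*g + 2*lim == 7
Before assert g + 3*k + 9 == 4 || 3*g + 5 == 9: (g + 3*k == -5 || 3*g == 4) && q <= 2*lim - 2 && 3*g + 2*lim == 7
Answer: WP = (g + 3*k == -5 || 3*g == 4) && q <= 2*lim - 2 && 3*g + 2*lim == 7


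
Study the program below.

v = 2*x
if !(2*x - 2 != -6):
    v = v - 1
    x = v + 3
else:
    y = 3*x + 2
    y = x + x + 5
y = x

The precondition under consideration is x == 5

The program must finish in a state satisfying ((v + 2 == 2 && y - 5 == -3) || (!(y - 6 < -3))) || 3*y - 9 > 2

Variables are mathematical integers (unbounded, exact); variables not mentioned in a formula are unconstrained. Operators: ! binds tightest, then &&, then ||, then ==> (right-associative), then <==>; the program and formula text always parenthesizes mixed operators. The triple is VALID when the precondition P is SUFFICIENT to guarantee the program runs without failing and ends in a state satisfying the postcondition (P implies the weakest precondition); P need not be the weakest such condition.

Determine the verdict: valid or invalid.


Working backward. After the program, the postcondition ((v + 2 == 2 && y - 5 == -3) || (!(y - 6 < -3))) || 3*y - 9 > 2 must hold; in canonical form it is (v == 0 && y == 2) || (!(y < 3)) || 3*y > 11.
Before y := x: (v == 0 && x == 2) || (!(x < 3)) || 3*x > 11
Then branch requires (v == 1 && v == 0) || (!(v < 1)) || 3*v > 5; else branch requires (v == 0 && x == 2) || (!(x < 3)) || 3*x > 11.
Before the if: ((!(2*x != -4)) ==> ((v == 1 && v == 0) || (!(v < 1)) || 3*v > 5)) && (2*x != -4 ==> ((v == 0 && x == 2) || (!(x < 3)) || 3*x > 11))
Before v := 2*x: ((!(2*x != -4)) ==> ((2*x == 1 && 2*x == 0) || (!(2*x < 1)) || 6*x > 5)) && (2*x != -4 ==> ((2*x == 0 && x == 2) || (!(x < 3)) || 3*x > 11))
The weakest precondition is ((!(2*x != -4)) ==> ((2*x == 1 && 2*x == 0) || (!(2*x < 1)) || 6*x > 5)) && (2*x != -4 ==> ((2*x == 0 && x == 2) || (!(x < 3)) || 3*x > 11)).
Check whether x == 5 implies it.
Every state satisfying the precondition satisfies the weakest precondition: the implication holds.
Answer: valid
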